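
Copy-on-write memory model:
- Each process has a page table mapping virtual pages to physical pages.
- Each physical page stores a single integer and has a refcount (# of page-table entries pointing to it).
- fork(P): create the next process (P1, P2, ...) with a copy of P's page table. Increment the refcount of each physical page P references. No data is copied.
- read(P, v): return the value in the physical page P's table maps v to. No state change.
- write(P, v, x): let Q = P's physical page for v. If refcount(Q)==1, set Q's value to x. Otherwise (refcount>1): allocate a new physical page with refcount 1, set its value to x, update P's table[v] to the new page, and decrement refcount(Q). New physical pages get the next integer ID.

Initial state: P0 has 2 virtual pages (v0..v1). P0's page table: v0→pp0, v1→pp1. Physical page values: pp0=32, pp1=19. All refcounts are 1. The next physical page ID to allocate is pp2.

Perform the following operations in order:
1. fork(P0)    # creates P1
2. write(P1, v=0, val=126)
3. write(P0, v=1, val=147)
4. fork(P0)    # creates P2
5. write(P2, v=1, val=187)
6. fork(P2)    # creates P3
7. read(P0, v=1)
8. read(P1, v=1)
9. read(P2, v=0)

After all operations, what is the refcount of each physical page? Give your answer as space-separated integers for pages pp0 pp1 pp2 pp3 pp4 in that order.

Answer: 3 1 1 1 2

Derivation:
Op 1: fork(P0) -> P1. 2 ppages; refcounts: pp0:2 pp1:2
Op 2: write(P1, v0, 126). refcount(pp0)=2>1 -> COPY to pp2. 3 ppages; refcounts: pp0:1 pp1:2 pp2:1
Op 3: write(P0, v1, 147). refcount(pp1)=2>1 -> COPY to pp3. 4 ppages; refcounts: pp0:1 pp1:1 pp2:1 pp3:1
Op 4: fork(P0) -> P2. 4 ppages; refcounts: pp0:2 pp1:1 pp2:1 pp3:2
Op 5: write(P2, v1, 187). refcount(pp3)=2>1 -> COPY to pp4. 5 ppages; refcounts: pp0:2 pp1:1 pp2:1 pp3:1 pp4:1
Op 6: fork(P2) -> P3. 5 ppages; refcounts: pp0:3 pp1:1 pp2:1 pp3:1 pp4:2
Op 7: read(P0, v1) -> 147. No state change.
Op 8: read(P1, v1) -> 19. No state change.
Op 9: read(P2, v0) -> 32. No state change.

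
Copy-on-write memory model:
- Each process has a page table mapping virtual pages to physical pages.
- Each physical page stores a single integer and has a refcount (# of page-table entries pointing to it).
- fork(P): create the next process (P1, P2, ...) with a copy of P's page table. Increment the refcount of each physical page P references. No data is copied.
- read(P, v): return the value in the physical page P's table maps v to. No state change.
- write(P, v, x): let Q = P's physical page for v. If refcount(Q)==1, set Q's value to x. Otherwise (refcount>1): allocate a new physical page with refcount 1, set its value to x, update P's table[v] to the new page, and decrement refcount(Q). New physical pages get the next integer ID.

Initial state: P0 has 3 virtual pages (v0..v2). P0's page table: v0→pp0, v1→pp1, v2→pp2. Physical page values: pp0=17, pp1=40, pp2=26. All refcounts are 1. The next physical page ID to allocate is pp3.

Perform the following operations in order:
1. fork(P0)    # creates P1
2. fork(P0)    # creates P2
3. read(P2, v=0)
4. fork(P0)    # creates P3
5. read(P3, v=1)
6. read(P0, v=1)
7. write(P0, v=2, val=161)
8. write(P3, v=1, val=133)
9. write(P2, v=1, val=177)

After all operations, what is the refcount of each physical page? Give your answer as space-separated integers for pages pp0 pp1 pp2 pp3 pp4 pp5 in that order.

Answer: 4 2 3 1 1 1

Derivation:
Op 1: fork(P0) -> P1. 3 ppages; refcounts: pp0:2 pp1:2 pp2:2
Op 2: fork(P0) -> P2. 3 ppages; refcounts: pp0:3 pp1:3 pp2:3
Op 3: read(P2, v0) -> 17. No state change.
Op 4: fork(P0) -> P3. 3 ppages; refcounts: pp0:4 pp1:4 pp2:4
Op 5: read(P3, v1) -> 40. No state change.
Op 6: read(P0, v1) -> 40. No state change.
Op 7: write(P0, v2, 161). refcount(pp2)=4>1 -> COPY to pp3. 4 ppages; refcounts: pp0:4 pp1:4 pp2:3 pp3:1
Op 8: write(P3, v1, 133). refcount(pp1)=4>1 -> COPY to pp4. 5 ppages; refcounts: pp0:4 pp1:3 pp2:3 pp3:1 pp4:1
Op 9: write(P2, v1, 177). refcount(pp1)=3>1 -> COPY to pp5. 6 ppages; refcounts: pp0:4 pp1:2 pp2:3 pp3:1 pp4:1 pp5:1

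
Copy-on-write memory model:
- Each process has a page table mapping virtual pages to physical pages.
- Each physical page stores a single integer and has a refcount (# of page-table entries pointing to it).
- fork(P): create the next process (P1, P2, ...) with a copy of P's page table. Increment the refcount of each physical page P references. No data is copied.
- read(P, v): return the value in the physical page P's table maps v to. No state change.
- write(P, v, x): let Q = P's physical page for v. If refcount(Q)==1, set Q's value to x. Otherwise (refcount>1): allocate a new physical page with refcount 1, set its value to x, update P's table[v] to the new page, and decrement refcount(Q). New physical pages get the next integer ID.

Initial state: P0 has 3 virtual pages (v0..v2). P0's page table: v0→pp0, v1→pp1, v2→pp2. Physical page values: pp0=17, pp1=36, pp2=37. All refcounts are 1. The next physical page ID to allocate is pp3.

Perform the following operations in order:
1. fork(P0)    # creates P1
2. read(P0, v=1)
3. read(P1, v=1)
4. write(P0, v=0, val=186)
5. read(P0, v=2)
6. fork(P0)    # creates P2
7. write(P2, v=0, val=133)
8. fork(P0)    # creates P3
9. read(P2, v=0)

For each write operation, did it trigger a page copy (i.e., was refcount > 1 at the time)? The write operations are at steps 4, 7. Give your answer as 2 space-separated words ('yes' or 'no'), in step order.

Op 1: fork(P0) -> P1. 3 ppages; refcounts: pp0:2 pp1:2 pp2:2
Op 2: read(P0, v1) -> 36. No state change.
Op 3: read(P1, v1) -> 36. No state change.
Op 4: write(P0, v0, 186). refcount(pp0)=2>1 -> COPY to pp3. 4 ppages; refcounts: pp0:1 pp1:2 pp2:2 pp3:1
Op 5: read(P0, v2) -> 37. No state change.
Op 6: fork(P0) -> P2. 4 ppages; refcounts: pp0:1 pp1:3 pp2:3 pp3:2
Op 7: write(P2, v0, 133). refcount(pp3)=2>1 -> COPY to pp4. 5 ppages; refcounts: pp0:1 pp1:3 pp2:3 pp3:1 pp4:1
Op 8: fork(P0) -> P3. 5 ppages; refcounts: pp0:1 pp1:4 pp2:4 pp3:2 pp4:1
Op 9: read(P2, v0) -> 133. No state change.

yes yes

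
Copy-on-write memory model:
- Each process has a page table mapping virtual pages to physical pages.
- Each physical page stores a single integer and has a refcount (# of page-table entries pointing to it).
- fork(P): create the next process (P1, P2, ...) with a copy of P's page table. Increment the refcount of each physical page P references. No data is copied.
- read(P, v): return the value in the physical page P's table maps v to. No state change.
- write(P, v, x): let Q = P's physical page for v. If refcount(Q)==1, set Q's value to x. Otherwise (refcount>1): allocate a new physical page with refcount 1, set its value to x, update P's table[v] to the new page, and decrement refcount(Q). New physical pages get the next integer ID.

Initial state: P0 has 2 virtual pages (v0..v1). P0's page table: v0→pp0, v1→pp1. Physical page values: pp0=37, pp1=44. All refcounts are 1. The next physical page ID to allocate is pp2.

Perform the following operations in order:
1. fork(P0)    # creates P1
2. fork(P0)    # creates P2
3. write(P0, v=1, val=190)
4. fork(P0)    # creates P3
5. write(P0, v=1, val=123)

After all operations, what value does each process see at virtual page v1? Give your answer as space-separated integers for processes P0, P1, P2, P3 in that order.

Op 1: fork(P0) -> P1. 2 ppages; refcounts: pp0:2 pp1:2
Op 2: fork(P0) -> P2. 2 ppages; refcounts: pp0:3 pp1:3
Op 3: write(P0, v1, 190). refcount(pp1)=3>1 -> COPY to pp2. 3 ppages; refcounts: pp0:3 pp1:2 pp2:1
Op 4: fork(P0) -> P3. 3 ppages; refcounts: pp0:4 pp1:2 pp2:2
Op 5: write(P0, v1, 123). refcount(pp2)=2>1 -> COPY to pp3. 4 ppages; refcounts: pp0:4 pp1:2 pp2:1 pp3:1
P0: v1 -> pp3 = 123
P1: v1 -> pp1 = 44
P2: v1 -> pp1 = 44
P3: v1 -> pp2 = 190

Answer: 123 44 44 190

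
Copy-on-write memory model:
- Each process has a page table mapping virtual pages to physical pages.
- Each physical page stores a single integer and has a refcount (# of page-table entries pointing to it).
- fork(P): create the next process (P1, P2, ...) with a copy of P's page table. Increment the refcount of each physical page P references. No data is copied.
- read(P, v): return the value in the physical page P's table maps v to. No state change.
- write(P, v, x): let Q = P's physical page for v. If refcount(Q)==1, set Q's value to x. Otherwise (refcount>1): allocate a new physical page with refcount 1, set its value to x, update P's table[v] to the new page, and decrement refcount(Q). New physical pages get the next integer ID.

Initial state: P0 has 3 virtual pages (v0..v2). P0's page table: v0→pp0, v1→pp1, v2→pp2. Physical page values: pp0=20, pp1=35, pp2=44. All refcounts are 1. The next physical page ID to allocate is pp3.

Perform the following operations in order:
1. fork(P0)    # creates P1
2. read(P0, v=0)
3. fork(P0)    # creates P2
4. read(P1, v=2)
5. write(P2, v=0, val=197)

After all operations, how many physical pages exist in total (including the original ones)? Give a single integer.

Op 1: fork(P0) -> P1. 3 ppages; refcounts: pp0:2 pp1:2 pp2:2
Op 2: read(P0, v0) -> 20. No state change.
Op 3: fork(P0) -> P2. 3 ppages; refcounts: pp0:3 pp1:3 pp2:3
Op 4: read(P1, v2) -> 44. No state change.
Op 5: write(P2, v0, 197). refcount(pp0)=3>1 -> COPY to pp3. 4 ppages; refcounts: pp0:2 pp1:3 pp2:3 pp3:1

Answer: 4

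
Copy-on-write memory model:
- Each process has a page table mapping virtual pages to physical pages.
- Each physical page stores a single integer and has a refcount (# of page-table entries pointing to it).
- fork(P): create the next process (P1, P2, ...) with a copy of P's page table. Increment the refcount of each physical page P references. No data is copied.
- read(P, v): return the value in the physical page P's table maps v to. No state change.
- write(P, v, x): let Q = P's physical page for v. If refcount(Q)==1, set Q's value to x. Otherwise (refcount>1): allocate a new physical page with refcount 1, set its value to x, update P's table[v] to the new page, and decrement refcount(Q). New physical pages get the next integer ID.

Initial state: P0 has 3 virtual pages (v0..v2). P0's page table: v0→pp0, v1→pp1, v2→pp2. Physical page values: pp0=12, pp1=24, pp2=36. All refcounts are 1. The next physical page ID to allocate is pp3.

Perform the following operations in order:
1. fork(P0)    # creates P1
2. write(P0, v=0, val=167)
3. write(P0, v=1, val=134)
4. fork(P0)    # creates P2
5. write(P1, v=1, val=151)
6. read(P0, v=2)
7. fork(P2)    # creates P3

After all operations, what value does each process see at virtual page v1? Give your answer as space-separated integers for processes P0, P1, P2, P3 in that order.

Answer: 134 151 134 134

Derivation:
Op 1: fork(P0) -> P1. 3 ppages; refcounts: pp0:2 pp1:2 pp2:2
Op 2: write(P0, v0, 167). refcount(pp0)=2>1 -> COPY to pp3. 4 ppages; refcounts: pp0:1 pp1:2 pp2:2 pp3:1
Op 3: write(P0, v1, 134). refcount(pp1)=2>1 -> COPY to pp4. 5 ppages; refcounts: pp0:1 pp1:1 pp2:2 pp3:1 pp4:1
Op 4: fork(P0) -> P2. 5 ppages; refcounts: pp0:1 pp1:1 pp2:3 pp3:2 pp4:2
Op 5: write(P1, v1, 151). refcount(pp1)=1 -> write in place. 5 ppages; refcounts: pp0:1 pp1:1 pp2:3 pp3:2 pp4:2
Op 6: read(P0, v2) -> 36. No state change.
Op 7: fork(P2) -> P3. 5 ppages; refcounts: pp0:1 pp1:1 pp2:4 pp3:3 pp4:3
P0: v1 -> pp4 = 134
P1: v1 -> pp1 = 151
P2: v1 -> pp4 = 134
P3: v1 -> pp4 = 134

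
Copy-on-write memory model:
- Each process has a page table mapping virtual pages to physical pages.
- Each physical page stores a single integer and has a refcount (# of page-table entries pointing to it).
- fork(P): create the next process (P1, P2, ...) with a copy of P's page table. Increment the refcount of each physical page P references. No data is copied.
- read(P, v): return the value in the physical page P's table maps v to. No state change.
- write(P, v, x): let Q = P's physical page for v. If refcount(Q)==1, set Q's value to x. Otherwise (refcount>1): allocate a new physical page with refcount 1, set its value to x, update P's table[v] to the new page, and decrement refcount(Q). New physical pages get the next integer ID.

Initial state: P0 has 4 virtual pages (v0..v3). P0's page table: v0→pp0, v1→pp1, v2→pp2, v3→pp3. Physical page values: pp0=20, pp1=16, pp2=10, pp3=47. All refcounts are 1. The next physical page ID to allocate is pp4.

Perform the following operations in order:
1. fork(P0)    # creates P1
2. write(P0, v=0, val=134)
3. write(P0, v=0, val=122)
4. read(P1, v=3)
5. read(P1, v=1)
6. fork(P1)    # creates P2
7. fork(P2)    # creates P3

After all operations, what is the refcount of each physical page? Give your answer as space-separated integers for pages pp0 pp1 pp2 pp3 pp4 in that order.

Answer: 3 4 4 4 1

Derivation:
Op 1: fork(P0) -> P1. 4 ppages; refcounts: pp0:2 pp1:2 pp2:2 pp3:2
Op 2: write(P0, v0, 134). refcount(pp0)=2>1 -> COPY to pp4. 5 ppages; refcounts: pp0:1 pp1:2 pp2:2 pp3:2 pp4:1
Op 3: write(P0, v0, 122). refcount(pp4)=1 -> write in place. 5 ppages; refcounts: pp0:1 pp1:2 pp2:2 pp3:2 pp4:1
Op 4: read(P1, v3) -> 47. No state change.
Op 5: read(P1, v1) -> 16. No state change.
Op 6: fork(P1) -> P2. 5 ppages; refcounts: pp0:2 pp1:3 pp2:3 pp3:3 pp4:1
Op 7: fork(P2) -> P3. 5 ppages; refcounts: pp0:3 pp1:4 pp2:4 pp3:4 pp4:1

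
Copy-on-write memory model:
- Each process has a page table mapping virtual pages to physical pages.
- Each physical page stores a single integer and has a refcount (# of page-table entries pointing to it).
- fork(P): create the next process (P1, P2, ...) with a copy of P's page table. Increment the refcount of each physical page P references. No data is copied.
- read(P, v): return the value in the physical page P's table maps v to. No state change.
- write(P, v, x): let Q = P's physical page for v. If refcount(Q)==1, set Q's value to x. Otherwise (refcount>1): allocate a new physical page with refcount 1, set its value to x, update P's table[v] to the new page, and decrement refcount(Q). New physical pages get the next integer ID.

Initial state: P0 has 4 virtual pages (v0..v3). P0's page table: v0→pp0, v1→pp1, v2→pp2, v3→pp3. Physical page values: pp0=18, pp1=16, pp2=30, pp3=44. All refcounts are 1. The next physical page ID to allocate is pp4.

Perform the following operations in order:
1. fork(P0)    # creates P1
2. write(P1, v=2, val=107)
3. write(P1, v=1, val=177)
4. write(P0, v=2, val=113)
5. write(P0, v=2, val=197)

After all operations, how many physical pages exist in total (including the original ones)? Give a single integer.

Op 1: fork(P0) -> P1. 4 ppages; refcounts: pp0:2 pp1:2 pp2:2 pp3:2
Op 2: write(P1, v2, 107). refcount(pp2)=2>1 -> COPY to pp4. 5 ppages; refcounts: pp0:2 pp1:2 pp2:1 pp3:2 pp4:1
Op 3: write(P1, v1, 177). refcount(pp1)=2>1 -> COPY to pp5. 6 ppages; refcounts: pp0:2 pp1:1 pp2:1 pp3:2 pp4:1 pp5:1
Op 4: write(P0, v2, 113). refcount(pp2)=1 -> write in place. 6 ppages; refcounts: pp0:2 pp1:1 pp2:1 pp3:2 pp4:1 pp5:1
Op 5: write(P0, v2, 197). refcount(pp2)=1 -> write in place. 6 ppages; refcounts: pp0:2 pp1:1 pp2:1 pp3:2 pp4:1 pp5:1

Answer: 6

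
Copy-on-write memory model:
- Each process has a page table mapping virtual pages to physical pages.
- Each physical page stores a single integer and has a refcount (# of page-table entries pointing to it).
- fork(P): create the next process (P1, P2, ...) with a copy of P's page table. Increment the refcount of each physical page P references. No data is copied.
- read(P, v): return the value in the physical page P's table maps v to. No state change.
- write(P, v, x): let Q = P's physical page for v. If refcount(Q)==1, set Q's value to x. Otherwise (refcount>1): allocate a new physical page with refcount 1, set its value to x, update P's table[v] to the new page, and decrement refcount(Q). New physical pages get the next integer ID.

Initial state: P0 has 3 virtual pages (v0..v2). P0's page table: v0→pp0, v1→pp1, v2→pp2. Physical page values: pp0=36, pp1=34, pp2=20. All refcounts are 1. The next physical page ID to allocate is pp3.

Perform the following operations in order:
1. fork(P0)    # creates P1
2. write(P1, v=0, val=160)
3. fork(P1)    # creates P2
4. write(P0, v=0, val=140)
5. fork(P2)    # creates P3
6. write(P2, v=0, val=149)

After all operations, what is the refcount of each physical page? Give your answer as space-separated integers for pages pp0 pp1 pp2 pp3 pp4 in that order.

Answer: 1 4 4 2 1

Derivation:
Op 1: fork(P0) -> P1. 3 ppages; refcounts: pp0:2 pp1:2 pp2:2
Op 2: write(P1, v0, 160). refcount(pp0)=2>1 -> COPY to pp3. 4 ppages; refcounts: pp0:1 pp1:2 pp2:2 pp3:1
Op 3: fork(P1) -> P2. 4 ppages; refcounts: pp0:1 pp1:3 pp2:3 pp3:2
Op 4: write(P0, v0, 140). refcount(pp0)=1 -> write in place. 4 ppages; refcounts: pp0:1 pp1:3 pp2:3 pp3:2
Op 5: fork(P2) -> P3. 4 ppages; refcounts: pp0:1 pp1:4 pp2:4 pp3:3
Op 6: write(P2, v0, 149). refcount(pp3)=3>1 -> COPY to pp4. 5 ppages; refcounts: pp0:1 pp1:4 pp2:4 pp3:2 pp4:1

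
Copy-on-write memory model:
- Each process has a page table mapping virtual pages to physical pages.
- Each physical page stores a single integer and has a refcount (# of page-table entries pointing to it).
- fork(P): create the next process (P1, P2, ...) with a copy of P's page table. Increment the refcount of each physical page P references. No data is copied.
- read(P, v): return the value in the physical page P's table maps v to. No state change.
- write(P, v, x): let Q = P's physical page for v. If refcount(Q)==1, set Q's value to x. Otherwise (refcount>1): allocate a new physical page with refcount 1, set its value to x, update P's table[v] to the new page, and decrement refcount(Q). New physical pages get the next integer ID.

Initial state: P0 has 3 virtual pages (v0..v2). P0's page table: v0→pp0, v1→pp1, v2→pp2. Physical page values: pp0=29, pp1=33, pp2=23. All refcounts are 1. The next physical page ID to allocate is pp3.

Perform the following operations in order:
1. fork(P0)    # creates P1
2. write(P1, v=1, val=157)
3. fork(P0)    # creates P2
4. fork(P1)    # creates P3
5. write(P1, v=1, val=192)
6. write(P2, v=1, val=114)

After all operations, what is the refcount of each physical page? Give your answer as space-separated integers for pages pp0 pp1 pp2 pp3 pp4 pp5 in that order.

Op 1: fork(P0) -> P1. 3 ppages; refcounts: pp0:2 pp1:2 pp2:2
Op 2: write(P1, v1, 157). refcount(pp1)=2>1 -> COPY to pp3. 4 ppages; refcounts: pp0:2 pp1:1 pp2:2 pp3:1
Op 3: fork(P0) -> P2. 4 ppages; refcounts: pp0:3 pp1:2 pp2:3 pp3:1
Op 4: fork(P1) -> P3. 4 ppages; refcounts: pp0:4 pp1:2 pp2:4 pp3:2
Op 5: write(P1, v1, 192). refcount(pp3)=2>1 -> COPY to pp4. 5 ppages; refcounts: pp0:4 pp1:2 pp2:4 pp3:1 pp4:1
Op 6: write(P2, v1, 114). refcount(pp1)=2>1 -> COPY to pp5. 6 ppages; refcounts: pp0:4 pp1:1 pp2:4 pp3:1 pp4:1 pp5:1

Answer: 4 1 4 1 1 1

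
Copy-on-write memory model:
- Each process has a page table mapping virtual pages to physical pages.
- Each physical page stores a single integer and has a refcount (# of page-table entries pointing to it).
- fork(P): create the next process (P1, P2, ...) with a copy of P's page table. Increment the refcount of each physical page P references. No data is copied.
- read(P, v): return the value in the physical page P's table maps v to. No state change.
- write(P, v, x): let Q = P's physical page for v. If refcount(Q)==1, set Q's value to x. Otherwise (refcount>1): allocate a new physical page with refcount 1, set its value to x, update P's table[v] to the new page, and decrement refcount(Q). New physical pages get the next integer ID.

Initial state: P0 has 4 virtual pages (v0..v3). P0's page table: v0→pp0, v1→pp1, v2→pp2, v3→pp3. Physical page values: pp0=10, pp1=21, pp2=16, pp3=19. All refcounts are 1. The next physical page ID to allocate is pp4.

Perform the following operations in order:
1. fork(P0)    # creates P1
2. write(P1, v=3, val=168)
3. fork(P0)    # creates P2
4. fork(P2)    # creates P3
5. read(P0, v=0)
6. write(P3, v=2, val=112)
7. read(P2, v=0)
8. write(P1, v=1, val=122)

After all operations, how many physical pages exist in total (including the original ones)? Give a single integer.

Op 1: fork(P0) -> P1. 4 ppages; refcounts: pp0:2 pp1:2 pp2:2 pp3:2
Op 2: write(P1, v3, 168). refcount(pp3)=2>1 -> COPY to pp4. 5 ppages; refcounts: pp0:2 pp1:2 pp2:2 pp3:1 pp4:1
Op 3: fork(P0) -> P2. 5 ppages; refcounts: pp0:3 pp1:3 pp2:3 pp3:2 pp4:1
Op 4: fork(P2) -> P3. 5 ppages; refcounts: pp0:4 pp1:4 pp2:4 pp3:3 pp4:1
Op 5: read(P0, v0) -> 10. No state change.
Op 6: write(P3, v2, 112). refcount(pp2)=4>1 -> COPY to pp5. 6 ppages; refcounts: pp0:4 pp1:4 pp2:3 pp3:3 pp4:1 pp5:1
Op 7: read(P2, v0) -> 10. No state change.
Op 8: write(P1, v1, 122). refcount(pp1)=4>1 -> COPY to pp6. 7 ppages; refcounts: pp0:4 pp1:3 pp2:3 pp3:3 pp4:1 pp5:1 pp6:1

Answer: 7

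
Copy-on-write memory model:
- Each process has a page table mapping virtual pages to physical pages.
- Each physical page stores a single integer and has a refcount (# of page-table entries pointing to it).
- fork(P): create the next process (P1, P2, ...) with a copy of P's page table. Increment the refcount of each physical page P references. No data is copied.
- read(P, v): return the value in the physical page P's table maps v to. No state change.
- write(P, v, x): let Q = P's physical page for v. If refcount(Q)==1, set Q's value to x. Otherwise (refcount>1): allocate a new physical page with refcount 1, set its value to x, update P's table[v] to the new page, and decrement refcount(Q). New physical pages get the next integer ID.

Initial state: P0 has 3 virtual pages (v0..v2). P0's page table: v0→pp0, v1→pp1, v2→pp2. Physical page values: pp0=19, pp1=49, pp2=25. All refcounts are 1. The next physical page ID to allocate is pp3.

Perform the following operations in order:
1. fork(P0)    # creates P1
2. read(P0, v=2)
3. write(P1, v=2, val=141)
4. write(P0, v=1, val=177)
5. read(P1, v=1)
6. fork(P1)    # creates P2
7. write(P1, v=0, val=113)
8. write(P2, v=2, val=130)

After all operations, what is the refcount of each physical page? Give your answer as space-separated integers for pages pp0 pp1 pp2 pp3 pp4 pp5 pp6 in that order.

Op 1: fork(P0) -> P1. 3 ppages; refcounts: pp0:2 pp1:2 pp2:2
Op 2: read(P0, v2) -> 25. No state change.
Op 3: write(P1, v2, 141). refcount(pp2)=2>1 -> COPY to pp3. 4 ppages; refcounts: pp0:2 pp1:2 pp2:1 pp3:1
Op 4: write(P0, v1, 177). refcount(pp1)=2>1 -> COPY to pp4. 5 ppages; refcounts: pp0:2 pp1:1 pp2:1 pp3:1 pp4:1
Op 5: read(P1, v1) -> 49. No state change.
Op 6: fork(P1) -> P2. 5 ppages; refcounts: pp0:3 pp1:2 pp2:1 pp3:2 pp4:1
Op 7: write(P1, v0, 113). refcount(pp0)=3>1 -> COPY to pp5. 6 ppages; refcounts: pp0:2 pp1:2 pp2:1 pp3:2 pp4:1 pp5:1
Op 8: write(P2, v2, 130). refcount(pp3)=2>1 -> COPY to pp6. 7 ppages; refcounts: pp0:2 pp1:2 pp2:1 pp3:1 pp4:1 pp5:1 pp6:1

Answer: 2 2 1 1 1 1 1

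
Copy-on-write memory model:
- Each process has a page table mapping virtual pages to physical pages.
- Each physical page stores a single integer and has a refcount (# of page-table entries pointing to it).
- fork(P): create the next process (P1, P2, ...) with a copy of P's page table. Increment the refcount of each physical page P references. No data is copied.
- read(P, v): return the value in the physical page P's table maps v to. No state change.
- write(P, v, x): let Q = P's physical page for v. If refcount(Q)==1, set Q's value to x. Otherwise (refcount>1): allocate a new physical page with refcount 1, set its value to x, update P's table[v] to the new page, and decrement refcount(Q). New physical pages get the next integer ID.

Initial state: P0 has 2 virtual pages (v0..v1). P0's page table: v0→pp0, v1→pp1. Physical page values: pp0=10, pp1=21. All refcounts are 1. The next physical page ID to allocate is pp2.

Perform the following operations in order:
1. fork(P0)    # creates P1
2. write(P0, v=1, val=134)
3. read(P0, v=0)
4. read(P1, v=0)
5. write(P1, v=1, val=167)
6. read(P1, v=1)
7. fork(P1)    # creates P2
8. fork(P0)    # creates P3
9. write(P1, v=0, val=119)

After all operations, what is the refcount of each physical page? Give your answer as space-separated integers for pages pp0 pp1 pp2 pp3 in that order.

Op 1: fork(P0) -> P1. 2 ppages; refcounts: pp0:2 pp1:2
Op 2: write(P0, v1, 134). refcount(pp1)=2>1 -> COPY to pp2. 3 ppages; refcounts: pp0:2 pp1:1 pp2:1
Op 3: read(P0, v0) -> 10. No state change.
Op 4: read(P1, v0) -> 10. No state change.
Op 5: write(P1, v1, 167). refcount(pp1)=1 -> write in place. 3 ppages; refcounts: pp0:2 pp1:1 pp2:1
Op 6: read(P1, v1) -> 167. No state change.
Op 7: fork(P1) -> P2. 3 ppages; refcounts: pp0:3 pp1:2 pp2:1
Op 8: fork(P0) -> P3. 3 ppages; refcounts: pp0:4 pp1:2 pp2:2
Op 9: write(P1, v0, 119). refcount(pp0)=4>1 -> COPY to pp3. 4 ppages; refcounts: pp0:3 pp1:2 pp2:2 pp3:1

Answer: 3 2 2 1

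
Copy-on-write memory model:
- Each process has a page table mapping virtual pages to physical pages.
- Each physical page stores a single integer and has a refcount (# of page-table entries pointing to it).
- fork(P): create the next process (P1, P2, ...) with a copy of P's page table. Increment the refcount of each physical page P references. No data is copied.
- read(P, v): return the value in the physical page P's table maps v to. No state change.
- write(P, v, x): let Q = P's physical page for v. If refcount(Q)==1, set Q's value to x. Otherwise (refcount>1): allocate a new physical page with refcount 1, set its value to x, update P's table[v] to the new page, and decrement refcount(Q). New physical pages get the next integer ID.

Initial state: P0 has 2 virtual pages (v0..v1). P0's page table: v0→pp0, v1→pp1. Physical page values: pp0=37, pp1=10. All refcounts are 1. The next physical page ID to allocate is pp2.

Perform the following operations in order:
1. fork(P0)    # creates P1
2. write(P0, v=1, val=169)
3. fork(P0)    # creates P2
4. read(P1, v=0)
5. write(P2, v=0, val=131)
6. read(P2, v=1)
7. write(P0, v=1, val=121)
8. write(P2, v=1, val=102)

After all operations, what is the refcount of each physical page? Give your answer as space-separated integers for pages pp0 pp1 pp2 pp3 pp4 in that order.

Op 1: fork(P0) -> P1. 2 ppages; refcounts: pp0:2 pp1:2
Op 2: write(P0, v1, 169). refcount(pp1)=2>1 -> COPY to pp2. 3 ppages; refcounts: pp0:2 pp1:1 pp2:1
Op 3: fork(P0) -> P2. 3 ppages; refcounts: pp0:3 pp1:1 pp2:2
Op 4: read(P1, v0) -> 37. No state change.
Op 5: write(P2, v0, 131). refcount(pp0)=3>1 -> COPY to pp3. 4 ppages; refcounts: pp0:2 pp1:1 pp2:2 pp3:1
Op 6: read(P2, v1) -> 169. No state change.
Op 7: write(P0, v1, 121). refcount(pp2)=2>1 -> COPY to pp4. 5 ppages; refcounts: pp0:2 pp1:1 pp2:1 pp3:1 pp4:1
Op 8: write(P2, v1, 102). refcount(pp2)=1 -> write in place. 5 ppages; refcounts: pp0:2 pp1:1 pp2:1 pp3:1 pp4:1

Answer: 2 1 1 1 1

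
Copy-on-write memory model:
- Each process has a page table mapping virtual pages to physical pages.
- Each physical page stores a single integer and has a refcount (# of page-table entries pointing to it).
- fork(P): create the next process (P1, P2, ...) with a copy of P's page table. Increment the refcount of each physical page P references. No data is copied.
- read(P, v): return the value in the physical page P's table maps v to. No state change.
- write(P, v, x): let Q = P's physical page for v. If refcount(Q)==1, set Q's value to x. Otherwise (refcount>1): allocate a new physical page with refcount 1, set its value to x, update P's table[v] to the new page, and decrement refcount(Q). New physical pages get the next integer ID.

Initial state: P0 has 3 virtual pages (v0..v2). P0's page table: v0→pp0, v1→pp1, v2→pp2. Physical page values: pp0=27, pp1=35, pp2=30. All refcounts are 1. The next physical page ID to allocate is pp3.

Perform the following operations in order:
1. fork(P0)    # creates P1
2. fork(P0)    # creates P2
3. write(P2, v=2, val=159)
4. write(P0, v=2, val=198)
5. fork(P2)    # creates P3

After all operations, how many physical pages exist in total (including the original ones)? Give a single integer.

Op 1: fork(P0) -> P1. 3 ppages; refcounts: pp0:2 pp1:2 pp2:2
Op 2: fork(P0) -> P2. 3 ppages; refcounts: pp0:3 pp1:3 pp2:3
Op 3: write(P2, v2, 159). refcount(pp2)=3>1 -> COPY to pp3. 4 ppages; refcounts: pp0:3 pp1:3 pp2:2 pp3:1
Op 4: write(P0, v2, 198). refcount(pp2)=2>1 -> COPY to pp4. 5 ppages; refcounts: pp0:3 pp1:3 pp2:1 pp3:1 pp4:1
Op 5: fork(P2) -> P3. 5 ppages; refcounts: pp0:4 pp1:4 pp2:1 pp3:2 pp4:1

Answer: 5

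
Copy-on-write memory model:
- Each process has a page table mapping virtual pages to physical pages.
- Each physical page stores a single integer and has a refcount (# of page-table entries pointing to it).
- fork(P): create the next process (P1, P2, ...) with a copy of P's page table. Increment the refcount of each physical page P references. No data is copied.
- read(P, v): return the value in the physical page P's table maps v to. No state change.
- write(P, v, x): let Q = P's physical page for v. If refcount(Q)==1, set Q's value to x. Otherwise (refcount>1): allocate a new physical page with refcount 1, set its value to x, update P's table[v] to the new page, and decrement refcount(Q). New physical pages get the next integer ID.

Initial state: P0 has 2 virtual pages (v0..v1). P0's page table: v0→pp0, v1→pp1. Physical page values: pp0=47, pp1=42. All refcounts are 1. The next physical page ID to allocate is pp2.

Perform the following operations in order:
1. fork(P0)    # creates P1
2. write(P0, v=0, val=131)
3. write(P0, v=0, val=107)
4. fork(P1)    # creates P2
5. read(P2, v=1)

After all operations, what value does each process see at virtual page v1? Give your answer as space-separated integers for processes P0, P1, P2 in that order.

Answer: 42 42 42

Derivation:
Op 1: fork(P0) -> P1. 2 ppages; refcounts: pp0:2 pp1:2
Op 2: write(P0, v0, 131). refcount(pp0)=2>1 -> COPY to pp2. 3 ppages; refcounts: pp0:1 pp1:2 pp2:1
Op 3: write(P0, v0, 107). refcount(pp2)=1 -> write in place. 3 ppages; refcounts: pp0:1 pp1:2 pp2:1
Op 4: fork(P1) -> P2. 3 ppages; refcounts: pp0:2 pp1:3 pp2:1
Op 5: read(P2, v1) -> 42. No state change.
P0: v1 -> pp1 = 42
P1: v1 -> pp1 = 42
P2: v1 -> pp1 = 42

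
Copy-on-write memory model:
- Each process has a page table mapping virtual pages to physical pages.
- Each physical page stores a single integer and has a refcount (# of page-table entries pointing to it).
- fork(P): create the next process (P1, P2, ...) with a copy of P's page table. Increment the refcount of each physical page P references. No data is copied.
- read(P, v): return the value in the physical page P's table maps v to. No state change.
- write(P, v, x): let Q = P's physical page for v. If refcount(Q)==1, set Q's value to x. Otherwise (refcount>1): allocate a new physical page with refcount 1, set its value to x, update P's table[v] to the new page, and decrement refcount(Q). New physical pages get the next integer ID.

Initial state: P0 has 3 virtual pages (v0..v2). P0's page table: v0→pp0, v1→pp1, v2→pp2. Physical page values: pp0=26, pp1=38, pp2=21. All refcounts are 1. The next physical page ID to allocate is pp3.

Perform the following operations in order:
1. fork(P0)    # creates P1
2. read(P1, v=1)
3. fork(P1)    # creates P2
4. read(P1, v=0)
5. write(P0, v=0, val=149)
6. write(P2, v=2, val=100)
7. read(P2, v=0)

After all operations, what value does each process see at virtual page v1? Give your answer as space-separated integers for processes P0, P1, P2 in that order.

Op 1: fork(P0) -> P1. 3 ppages; refcounts: pp0:2 pp1:2 pp2:2
Op 2: read(P1, v1) -> 38. No state change.
Op 3: fork(P1) -> P2. 3 ppages; refcounts: pp0:3 pp1:3 pp2:3
Op 4: read(P1, v0) -> 26. No state change.
Op 5: write(P0, v0, 149). refcount(pp0)=3>1 -> COPY to pp3. 4 ppages; refcounts: pp0:2 pp1:3 pp2:3 pp3:1
Op 6: write(P2, v2, 100). refcount(pp2)=3>1 -> COPY to pp4. 5 ppages; refcounts: pp0:2 pp1:3 pp2:2 pp3:1 pp4:1
Op 7: read(P2, v0) -> 26. No state change.
P0: v1 -> pp1 = 38
P1: v1 -> pp1 = 38
P2: v1 -> pp1 = 38

Answer: 38 38 38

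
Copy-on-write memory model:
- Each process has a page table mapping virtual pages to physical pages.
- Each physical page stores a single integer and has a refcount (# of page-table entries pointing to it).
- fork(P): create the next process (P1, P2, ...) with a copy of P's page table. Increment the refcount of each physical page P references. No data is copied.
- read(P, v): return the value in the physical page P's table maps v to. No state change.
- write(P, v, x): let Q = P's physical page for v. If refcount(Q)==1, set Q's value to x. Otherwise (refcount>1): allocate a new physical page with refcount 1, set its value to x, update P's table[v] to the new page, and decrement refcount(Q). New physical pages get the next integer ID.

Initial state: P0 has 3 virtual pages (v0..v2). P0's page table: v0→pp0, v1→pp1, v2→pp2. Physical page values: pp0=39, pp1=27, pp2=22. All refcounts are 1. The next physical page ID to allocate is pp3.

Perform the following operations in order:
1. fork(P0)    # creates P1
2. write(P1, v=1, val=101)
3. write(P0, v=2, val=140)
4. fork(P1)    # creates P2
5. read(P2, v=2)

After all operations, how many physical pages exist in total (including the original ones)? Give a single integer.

Answer: 5

Derivation:
Op 1: fork(P0) -> P1. 3 ppages; refcounts: pp0:2 pp1:2 pp2:2
Op 2: write(P1, v1, 101). refcount(pp1)=2>1 -> COPY to pp3. 4 ppages; refcounts: pp0:2 pp1:1 pp2:2 pp3:1
Op 3: write(P0, v2, 140). refcount(pp2)=2>1 -> COPY to pp4. 5 ppages; refcounts: pp0:2 pp1:1 pp2:1 pp3:1 pp4:1
Op 4: fork(P1) -> P2. 5 ppages; refcounts: pp0:3 pp1:1 pp2:2 pp3:2 pp4:1
Op 5: read(P2, v2) -> 22. No state change.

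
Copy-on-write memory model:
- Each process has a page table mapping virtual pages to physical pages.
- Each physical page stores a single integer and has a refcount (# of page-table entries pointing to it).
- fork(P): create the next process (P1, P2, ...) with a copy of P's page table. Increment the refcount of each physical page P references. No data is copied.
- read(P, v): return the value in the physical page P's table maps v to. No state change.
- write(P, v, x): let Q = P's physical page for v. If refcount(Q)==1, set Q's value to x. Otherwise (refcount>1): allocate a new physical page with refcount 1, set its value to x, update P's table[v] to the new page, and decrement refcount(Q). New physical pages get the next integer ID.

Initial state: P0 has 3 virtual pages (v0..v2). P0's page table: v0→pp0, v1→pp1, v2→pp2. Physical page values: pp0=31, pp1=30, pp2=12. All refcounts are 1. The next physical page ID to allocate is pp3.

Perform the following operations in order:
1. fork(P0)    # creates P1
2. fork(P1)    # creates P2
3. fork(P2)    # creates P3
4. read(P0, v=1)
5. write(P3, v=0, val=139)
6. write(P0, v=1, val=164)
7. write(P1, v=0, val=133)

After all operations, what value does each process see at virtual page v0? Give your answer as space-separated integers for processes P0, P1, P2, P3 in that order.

Op 1: fork(P0) -> P1. 3 ppages; refcounts: pp0:2 pp1:2 pp2:2
Op 2: fork(P1) -> P2. 3 ppages; refcounts: pp0:3 pp1:3 pp2:3
Op 3: fork(P2) -> P3. 3 ppages; refcounts: pp0:4 pp1:4 pp2:4
Op 4: read(P0, v1) -> 30. No state change.
Op 5: write(P3, v0, 139). refcount(pp0)=4>1 -> COPY to pp3. 4 ppages; refcounts: pp0:3 pp1:4 pp2:4 pp3:1
Op 6: write(P0, v1, 164). refcount(pp1)=4>1 -> COPY to pp4. 5 ppages; refcounts: pp0:3 pp1:3 pp2:4 pp3:1 pp4:1
Op 7: write(P1, v0, 133). refcount(pp0)=3>1 -> COPY to pp5. 6 ppages; refcounts: pp0:2 pp1:3 pp2:4 pp3:1 pp4:1 pp5:1
P0: v0 -> pp0 = 31
P1: v0 -> pp5 = 133
P2: v0 -> pp0 = 31
P3: v0 -> pp3 = 139

Answer: 31 133 31 139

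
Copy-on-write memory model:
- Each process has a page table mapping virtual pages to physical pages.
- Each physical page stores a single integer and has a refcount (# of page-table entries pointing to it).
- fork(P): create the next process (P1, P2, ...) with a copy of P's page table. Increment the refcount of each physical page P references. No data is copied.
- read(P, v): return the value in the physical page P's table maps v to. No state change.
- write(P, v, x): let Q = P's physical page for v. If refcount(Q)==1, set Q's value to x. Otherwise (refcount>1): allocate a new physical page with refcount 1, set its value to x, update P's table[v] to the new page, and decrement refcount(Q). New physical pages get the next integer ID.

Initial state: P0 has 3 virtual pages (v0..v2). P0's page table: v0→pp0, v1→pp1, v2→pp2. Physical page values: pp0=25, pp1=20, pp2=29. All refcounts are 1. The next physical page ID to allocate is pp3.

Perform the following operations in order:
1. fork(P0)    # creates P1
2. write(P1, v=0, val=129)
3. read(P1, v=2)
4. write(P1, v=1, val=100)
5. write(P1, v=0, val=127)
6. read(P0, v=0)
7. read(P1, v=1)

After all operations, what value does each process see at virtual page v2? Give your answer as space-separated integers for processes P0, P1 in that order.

Op 1: fork(P0) -> P1. 3 ppages; refcounts: pp0:2 pp1:2 pp2:2
Op 2: write(P1, v0, 129). refcount(pp0)=2>1 -> COPY to pp3. 4 ppages; refcounts: pp0:1 pp1:2 pp2:2 pp3:1
Op 3: read(P1, v2) -> 29. No state change.
Op 4: write(P1, v1, 100). refcount(pp1)=2>1 -> COPY to pp4. 5 ppages; refcounts: pp0:1 pp1:1 pp2:2 pp3:1 pp4:1
Op 5: write(P1, v0, 127). refcount(pp3)=1 -> write in place. 5 ppages; refcounts: pp0:1 pp1:1 pp2:2 pp3:1 pp4:1
Op 6: read(P0, v0) -> 25. No state change.
Op 7: read(P1, v1) -> 100. No state change.
P0: v2 -> pp2 = 29
P1: v2 -> pp2 = 29

Answer: 29 29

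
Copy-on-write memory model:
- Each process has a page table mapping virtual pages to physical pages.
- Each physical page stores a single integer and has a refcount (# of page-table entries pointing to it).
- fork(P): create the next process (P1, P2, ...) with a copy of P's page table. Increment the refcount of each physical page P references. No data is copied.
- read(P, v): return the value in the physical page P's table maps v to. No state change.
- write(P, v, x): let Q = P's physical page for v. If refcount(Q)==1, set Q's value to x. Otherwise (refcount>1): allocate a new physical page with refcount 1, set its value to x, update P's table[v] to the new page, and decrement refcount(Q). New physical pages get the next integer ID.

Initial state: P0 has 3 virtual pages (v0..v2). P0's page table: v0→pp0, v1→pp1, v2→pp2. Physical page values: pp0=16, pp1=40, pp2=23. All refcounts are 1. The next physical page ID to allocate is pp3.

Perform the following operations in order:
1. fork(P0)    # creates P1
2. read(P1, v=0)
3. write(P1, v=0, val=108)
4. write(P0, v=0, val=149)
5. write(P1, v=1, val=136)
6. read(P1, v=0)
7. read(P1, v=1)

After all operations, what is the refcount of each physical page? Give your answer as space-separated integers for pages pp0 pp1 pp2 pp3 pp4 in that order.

Op 1: fork(P0) -> P1. 3 ppages; refcounts: pp0:2 pp1:2 pp2:2
Op 2: read(P1, v0) -> 16. No state change.
Op 3: write(P1, v0, 108). refcount(pp0)=2>1 -> COPY to pp3. 4 ppages; refcounts: pp0:1 pp1:2 pp2:2 pp3:1
Op 4: write(P0, v0, 149). refcount(pp0)=1 -> write in place. 4 ppages; refcounts: pp0:1 pp1:2 pp2:2 pp3:1
Op 5: write(P1, v1, 136). refcount(pp1)=2>1 -> COPY to pp4. 5 ppages; refcounts: pp0:1 pp1:1 pp2:2 pp3:1 pp4:1
Op 6: read(P1, v0) -> 108. No state change.
Op 7: read(P1, v1) -> 136. No state change.

Answer: 1 1 2 1 1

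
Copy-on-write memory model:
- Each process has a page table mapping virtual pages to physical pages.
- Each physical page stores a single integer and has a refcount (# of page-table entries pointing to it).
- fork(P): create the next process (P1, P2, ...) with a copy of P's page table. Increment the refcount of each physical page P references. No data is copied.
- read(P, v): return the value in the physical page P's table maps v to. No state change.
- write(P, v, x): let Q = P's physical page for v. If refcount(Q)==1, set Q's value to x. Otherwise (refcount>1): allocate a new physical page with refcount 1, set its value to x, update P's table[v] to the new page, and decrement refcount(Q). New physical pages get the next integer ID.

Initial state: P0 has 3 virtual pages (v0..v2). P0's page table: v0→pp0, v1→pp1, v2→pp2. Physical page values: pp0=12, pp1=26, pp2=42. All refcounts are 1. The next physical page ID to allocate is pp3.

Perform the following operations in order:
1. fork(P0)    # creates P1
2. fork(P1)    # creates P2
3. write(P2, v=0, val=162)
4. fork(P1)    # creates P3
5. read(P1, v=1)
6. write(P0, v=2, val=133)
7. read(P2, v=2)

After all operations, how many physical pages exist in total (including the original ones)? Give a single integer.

Op 1: fork(P0) -> P1. 3 ppages; refcounts: pp0:2 pp1:2 pp2:2
Op 2: fork(P1) -> P2. 3 ppages; refcounts: pp0:3 pp1:3 pp2:3
Op 3: write(P2, v0, 162). refcount(pp0)=3>1 -> COPY to pp3. 4 ppages; refcounts: pp0:2 pp1:3 pp2:3 pp3:1
Op 4: fork(P1) -> P3. 4 ppages; refcounts: pp0:3 pp1:4 pp2:4 pp3:1
Op 5: read(P1, v1) -> 26. No state change.
Op 6: write(P0, v2, 133). refcount(pp2)=4>1 -> COPY to pp4. 5 ppages; refcounts: pp0:3 pp1:4 pp2:3 pp3:1 pp4:1
Op 7: read(P2, v2) -> 42. No state change.

Answer: 5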